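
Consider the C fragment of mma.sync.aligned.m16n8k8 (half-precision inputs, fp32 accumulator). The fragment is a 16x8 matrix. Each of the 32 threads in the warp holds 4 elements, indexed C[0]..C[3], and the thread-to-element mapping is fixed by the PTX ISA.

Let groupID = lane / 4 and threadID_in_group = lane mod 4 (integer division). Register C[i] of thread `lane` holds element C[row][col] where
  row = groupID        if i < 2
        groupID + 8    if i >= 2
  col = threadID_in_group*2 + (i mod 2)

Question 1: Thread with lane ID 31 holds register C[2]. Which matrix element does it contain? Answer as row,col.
15,6

31: gid=7,tid=3
[2] (7+8,3*2+0) = (15,6)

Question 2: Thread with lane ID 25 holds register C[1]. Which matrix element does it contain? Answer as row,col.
L=25→G=25>>2=6, T=25&3=1
[1]→row 6+0=6  col 1·2+1=3

6,3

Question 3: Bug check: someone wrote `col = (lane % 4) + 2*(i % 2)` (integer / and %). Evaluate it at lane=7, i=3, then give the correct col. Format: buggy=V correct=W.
buggy=5 correct=7

`(lane % 4) + 2*(i % 2)`[7,3]->5
L=7->g=7>>2=1, t=7&3=3
[3]->row 1+8=9  col 3·2+1=7
col: 5 vs 7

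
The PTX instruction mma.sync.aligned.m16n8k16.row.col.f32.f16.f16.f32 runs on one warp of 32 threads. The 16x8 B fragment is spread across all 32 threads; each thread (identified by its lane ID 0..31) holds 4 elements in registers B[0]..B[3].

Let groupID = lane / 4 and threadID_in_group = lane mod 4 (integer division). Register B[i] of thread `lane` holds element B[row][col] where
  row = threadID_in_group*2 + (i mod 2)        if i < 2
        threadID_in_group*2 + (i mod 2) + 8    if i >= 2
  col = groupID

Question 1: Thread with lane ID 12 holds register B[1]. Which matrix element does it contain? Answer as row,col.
1,3

L=12⇒gr=12>>2=3, th=12&3=0
[1]⇒row 0·2+1+0=1  col gr=3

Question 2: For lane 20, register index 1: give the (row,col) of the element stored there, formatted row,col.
lane 20->20/4=5, 20 mod 4=0
i=1  r:2·0+1+0->1  c:5

1,5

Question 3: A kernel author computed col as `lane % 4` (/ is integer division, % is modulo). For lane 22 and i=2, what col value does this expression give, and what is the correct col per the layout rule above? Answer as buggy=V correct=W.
buggy=2 correct=5

`lane % 4`[22,2]⇒2
L=22⇒gr=22>>2=5, th=22&3=2
[2]⇒row 2·2+0+8=12  col gr=5
col: 2 vs 5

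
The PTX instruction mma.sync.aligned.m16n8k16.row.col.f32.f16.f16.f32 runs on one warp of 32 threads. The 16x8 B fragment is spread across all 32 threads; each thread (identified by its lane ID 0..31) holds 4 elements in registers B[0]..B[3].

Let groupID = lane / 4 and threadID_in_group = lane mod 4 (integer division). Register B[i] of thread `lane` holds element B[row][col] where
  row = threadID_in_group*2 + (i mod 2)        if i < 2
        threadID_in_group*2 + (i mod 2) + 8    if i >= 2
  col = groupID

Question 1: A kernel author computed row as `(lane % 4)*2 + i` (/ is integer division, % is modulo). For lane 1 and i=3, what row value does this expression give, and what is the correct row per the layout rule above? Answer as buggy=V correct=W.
`(lane % 4)*2 + i`[1,3]->5
lane 1->1/4=0, 1 mod 4=1
i=3  r:2·1+1+8->11  c:0
row: 5 vs 11

buggy=5 correct=11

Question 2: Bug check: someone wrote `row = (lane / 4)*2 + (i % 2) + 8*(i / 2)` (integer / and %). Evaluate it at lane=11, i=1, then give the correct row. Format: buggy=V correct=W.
buggy=5 correct=7

`(lane / 4)*2 + (i % 2) + 8*(i / 2)`[11,1]->5
lane 11->11/4=2, 11 mod 4=3
i=1  r:2·3+1+0->7  c:2
row: 5 vs 7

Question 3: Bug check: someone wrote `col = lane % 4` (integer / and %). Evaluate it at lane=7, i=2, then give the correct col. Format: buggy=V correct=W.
buggy=3 correct=1

`lane % 4`[7,2]->3
lane 7->7/4=1, 7 mod 4=3
i=2  r:2·3+0+8->14  c:1
col: 3 vs 1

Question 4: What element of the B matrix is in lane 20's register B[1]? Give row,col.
lane 20⇒20/4=5, 20 mod 4=0
i=1  r:2·0+1+0⇒1  c:5

1,5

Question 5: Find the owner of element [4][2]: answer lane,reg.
10,0

c=2->g=2  r=4->rb=0,t=2,b0=0
L=2*4+2=10  i=0*2+0=0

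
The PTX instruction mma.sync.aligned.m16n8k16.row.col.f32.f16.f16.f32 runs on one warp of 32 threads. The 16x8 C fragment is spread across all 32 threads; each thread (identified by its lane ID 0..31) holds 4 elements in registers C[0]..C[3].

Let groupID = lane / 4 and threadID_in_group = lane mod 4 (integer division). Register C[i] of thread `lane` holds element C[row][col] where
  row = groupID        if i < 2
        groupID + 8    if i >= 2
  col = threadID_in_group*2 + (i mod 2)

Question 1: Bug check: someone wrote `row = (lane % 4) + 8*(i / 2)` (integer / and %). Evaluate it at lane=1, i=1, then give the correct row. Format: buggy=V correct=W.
`(lane % 4) + 8*(i / 2)`[1,1]→1
L=1→G=1>>2=0, T=1&3=1
[1]→row 0+0=0  col 1·2+1=3
row: 1 vs 0

buggy=1 correct=0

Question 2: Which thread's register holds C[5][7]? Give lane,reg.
23,1

r: 5->gid=5,r8=0  c: 7->tid=3,i&1=1
L=5*4+3=23  i=0*2+1=1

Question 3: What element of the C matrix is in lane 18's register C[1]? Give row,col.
4,5

lane 18->18/4=4, 18 mod 4=2
i=1  r:4+0->4  c:2·2+1->5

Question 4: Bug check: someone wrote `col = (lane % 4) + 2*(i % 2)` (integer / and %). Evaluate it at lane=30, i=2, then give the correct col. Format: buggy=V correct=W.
`(lane % 4) + 2*(i % 2)`[30,2]->2
30: g=7,t=2
[2] (7+8,2*2+0) = (15,4)
col: 2 vs 4

buggy=2 correct=4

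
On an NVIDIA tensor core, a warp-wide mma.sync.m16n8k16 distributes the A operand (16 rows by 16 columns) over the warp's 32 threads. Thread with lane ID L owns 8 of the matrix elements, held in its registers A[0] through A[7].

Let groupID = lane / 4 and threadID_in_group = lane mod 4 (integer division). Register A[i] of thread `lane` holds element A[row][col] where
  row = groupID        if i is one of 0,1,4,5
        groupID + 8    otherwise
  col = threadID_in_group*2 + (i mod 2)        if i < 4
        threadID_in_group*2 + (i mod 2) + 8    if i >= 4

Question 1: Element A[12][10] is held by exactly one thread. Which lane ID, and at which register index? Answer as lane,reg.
17,6

r=12⇒gr=4,Rb=1  c=10⇒Cb=1,th=1,odd=0
L=4*4+1=17  i=1*4+1*2+0=6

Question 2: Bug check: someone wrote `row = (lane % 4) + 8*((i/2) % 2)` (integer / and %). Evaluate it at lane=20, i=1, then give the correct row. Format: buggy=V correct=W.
`(lane % 4) + 8*((i/2) % 2)`[20,1]⇒0
L=20⇒gr=20>>2=5, th=20&3=0
[1]⇒row 5+0=5  col 0·2+1+0=1
row: 0 vs 5

buggy=0 correct=5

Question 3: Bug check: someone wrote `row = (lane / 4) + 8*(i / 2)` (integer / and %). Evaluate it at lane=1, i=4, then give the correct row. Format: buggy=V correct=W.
`(lane / 4) + 8*(i / 2)`[1,4]⇒16
lane 1⇒1/4=0, 1 mod 4=1
i=4  r:0+0⇒0  c:2·1+0+8⇒10
row: 16 vs 0

buggy=16 correct=0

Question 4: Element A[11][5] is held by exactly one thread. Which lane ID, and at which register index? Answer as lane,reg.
14,3

r=11⇒gr=3,Rb=1  c=5⇒Cb=0,th=2,odd=1
L=3*4+2=14  i=0*4+1*2+1=3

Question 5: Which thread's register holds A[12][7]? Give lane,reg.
19,3

r:12=>grp=4,rB=1  c:7=>cB=0,tig=3,lo=1
L=4*4+3=19  i=0*4+1*2+1=3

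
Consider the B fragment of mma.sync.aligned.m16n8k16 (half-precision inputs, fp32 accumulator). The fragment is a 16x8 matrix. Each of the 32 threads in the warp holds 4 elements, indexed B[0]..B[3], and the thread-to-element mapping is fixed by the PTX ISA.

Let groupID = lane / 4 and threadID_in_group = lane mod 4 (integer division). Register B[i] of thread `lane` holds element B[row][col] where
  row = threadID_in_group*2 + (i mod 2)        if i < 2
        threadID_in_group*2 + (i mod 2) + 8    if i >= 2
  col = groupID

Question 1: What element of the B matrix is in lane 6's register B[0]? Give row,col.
lane 6: G=1 (6/4), T=2 (6%4)
i=0: r=2*2+0+0=4, c=G=1

4,1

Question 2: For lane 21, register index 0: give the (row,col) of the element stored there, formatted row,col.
lane 21→21/4=5, 21 mod 4=1
i=0  r:2·1+0+0→2  c:5

2,5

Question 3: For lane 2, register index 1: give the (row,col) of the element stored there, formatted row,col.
lane 2=>2/4=0, 2 mod 4=2
i=1  r:2·2+1+0=>5  c:0

5,0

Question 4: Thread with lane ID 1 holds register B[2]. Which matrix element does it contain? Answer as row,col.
10,0

lane 1: gr=0 (1/4), th=1 (1%4)
i=2: r=1*2+0+8=10, c=gr=0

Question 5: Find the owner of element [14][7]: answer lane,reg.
31,2

c=7->g=7  r=14->rb=1,t=3,b0=0
L=7*4+3=31  i=1*2+0=2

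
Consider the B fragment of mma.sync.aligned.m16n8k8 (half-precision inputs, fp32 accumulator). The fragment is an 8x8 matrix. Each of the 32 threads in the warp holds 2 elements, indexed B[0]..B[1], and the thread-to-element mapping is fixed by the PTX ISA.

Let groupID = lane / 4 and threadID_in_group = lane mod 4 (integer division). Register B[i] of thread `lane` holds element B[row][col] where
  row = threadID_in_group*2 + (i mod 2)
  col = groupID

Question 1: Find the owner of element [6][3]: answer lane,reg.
15,0

c=3→G=3  r=6→T=3,p=0
L=3*4+3=15  i=0=0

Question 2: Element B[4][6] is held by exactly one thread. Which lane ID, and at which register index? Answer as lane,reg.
26,0

c=6→G=6  r=4→T=2,p=0
L=6*4+2=26  i=0=0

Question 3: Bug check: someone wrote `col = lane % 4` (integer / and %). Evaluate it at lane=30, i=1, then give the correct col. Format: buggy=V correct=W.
buggy=2 correct=7

`lane % 4`[30,1]=>2
lane 30=>30/4=7, 30 mod 4=2
i=1  r:2·2+1=>5  c:7
col: 2 vs 7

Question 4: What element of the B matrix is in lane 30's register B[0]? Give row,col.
30: G=7,T=2
[0] (2*2+0,7) = (4,7)

4,7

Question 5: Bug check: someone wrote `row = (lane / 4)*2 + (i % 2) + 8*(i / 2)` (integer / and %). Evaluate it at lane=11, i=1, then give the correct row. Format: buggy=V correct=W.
buggy=5 correct=7

`(lane / 4)*2 + (i % 2) + 8*(i / 2)`[11,1]->5
lane 11: g=2 (11/4), t=3 (11%4)
i=1: r=3*2+1=7, c=g=2
row: 5 vs 7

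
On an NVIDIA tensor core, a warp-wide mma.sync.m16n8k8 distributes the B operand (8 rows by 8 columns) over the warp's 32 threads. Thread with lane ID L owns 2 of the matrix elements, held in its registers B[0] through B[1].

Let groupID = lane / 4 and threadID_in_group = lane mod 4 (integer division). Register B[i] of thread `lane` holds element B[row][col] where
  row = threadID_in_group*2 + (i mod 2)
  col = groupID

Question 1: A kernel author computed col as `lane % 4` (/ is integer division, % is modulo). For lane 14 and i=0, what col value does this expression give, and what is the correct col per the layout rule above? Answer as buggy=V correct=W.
`lane % 4`[14,0]->2
lane 14->14/4=3, 14 mod 4=2
i=0  r:2·2+0->4  c:3
col: 2 vs 3

buggy=2 correct=3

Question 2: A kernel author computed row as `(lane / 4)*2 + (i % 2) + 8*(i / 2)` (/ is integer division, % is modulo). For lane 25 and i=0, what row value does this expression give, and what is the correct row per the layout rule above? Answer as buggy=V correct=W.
`(lane / 4)*2 + (i % 2) + 8*(i / 2)`[25,0]⇒12
lane 25: gr=6 (25/4), th=1 (25%4)
i=0: r=1*2+0=2, c=gr=6
row: 12 vs 2

buggy=12 correct=2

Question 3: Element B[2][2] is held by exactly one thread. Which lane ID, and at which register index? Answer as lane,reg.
9,0

c=2→G=2  r=2→T=1,p=0
L=2*4+1=9  i=0=0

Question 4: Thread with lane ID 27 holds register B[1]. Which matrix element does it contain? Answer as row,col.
27: gid=6,tid=3
[1] (3*2+1,6) = (7,6)

7,6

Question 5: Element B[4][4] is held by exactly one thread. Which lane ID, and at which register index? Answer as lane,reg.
c=4->g=4  r=4->t=2,b0=0
L=4*4+2=18  i=0=0

18,0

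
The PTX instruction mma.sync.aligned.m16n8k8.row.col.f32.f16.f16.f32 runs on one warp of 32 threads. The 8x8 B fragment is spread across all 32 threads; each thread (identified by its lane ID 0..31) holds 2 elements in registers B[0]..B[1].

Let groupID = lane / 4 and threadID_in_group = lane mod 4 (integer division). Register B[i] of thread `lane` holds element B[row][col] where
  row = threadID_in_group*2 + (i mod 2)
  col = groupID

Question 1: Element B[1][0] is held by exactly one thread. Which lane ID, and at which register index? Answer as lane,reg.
c=0→G=0  r=1→T=0,p=1
L=0*4+0=0  i=1=1

0,1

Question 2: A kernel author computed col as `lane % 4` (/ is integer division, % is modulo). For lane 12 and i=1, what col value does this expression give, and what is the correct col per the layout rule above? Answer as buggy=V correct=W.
buggy=0 correct=3

`lane % 4`[12,1]→0
12: G=3,T=0
[1] (0*2+1,3) = (1,3)
col: 0 vs 3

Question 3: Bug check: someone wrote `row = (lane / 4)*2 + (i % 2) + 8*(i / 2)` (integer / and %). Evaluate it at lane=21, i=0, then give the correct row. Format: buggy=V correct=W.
buggy=10 correct=2

`(lane / 4)*2 + (i % 2) + 8*(i / 2)`[21,0]→10
21: G=5,T=1
[0] (1*2+0,5) = (2,5)
row: 10 vs 2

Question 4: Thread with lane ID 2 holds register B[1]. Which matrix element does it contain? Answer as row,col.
lane 2: grp=0 (2/4), tig=2 (2%4)
i=1: r=2*2+1=5, c=grp=0

5,0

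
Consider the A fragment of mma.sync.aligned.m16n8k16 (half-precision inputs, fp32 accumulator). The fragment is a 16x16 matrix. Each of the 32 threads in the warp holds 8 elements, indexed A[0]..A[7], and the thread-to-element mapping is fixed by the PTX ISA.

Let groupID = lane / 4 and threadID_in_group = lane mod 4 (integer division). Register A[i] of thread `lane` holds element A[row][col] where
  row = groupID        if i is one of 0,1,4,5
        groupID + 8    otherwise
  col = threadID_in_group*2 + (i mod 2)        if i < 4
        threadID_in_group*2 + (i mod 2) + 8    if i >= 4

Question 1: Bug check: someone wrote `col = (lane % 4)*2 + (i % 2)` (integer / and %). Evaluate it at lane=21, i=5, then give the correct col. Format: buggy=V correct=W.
buggy=3 correct=11

`(lane % 4)*2 + (i % 2)`[21,5]=>3
lane 21: grp=5 (21/4), tig=1 (21%4)
i=5: r=5+0=5, c=1*2+1+8=11
col: 3 vs 11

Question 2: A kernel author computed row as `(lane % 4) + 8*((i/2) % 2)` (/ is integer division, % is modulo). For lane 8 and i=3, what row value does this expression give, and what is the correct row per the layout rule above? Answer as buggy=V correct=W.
buggy=8 correct=10

`(lane % 4) + 8*((i/2) % 2)`[8,3]->8
8: g=2,t=0
[3] (2+8,0*2+1+0) = (10,1)
row: 8 vs 10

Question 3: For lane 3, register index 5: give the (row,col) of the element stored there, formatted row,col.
lane 3->3/4=0, 3 mod 4=3
i=5  r:0+0->0  c:2·3+1+8->15

0,15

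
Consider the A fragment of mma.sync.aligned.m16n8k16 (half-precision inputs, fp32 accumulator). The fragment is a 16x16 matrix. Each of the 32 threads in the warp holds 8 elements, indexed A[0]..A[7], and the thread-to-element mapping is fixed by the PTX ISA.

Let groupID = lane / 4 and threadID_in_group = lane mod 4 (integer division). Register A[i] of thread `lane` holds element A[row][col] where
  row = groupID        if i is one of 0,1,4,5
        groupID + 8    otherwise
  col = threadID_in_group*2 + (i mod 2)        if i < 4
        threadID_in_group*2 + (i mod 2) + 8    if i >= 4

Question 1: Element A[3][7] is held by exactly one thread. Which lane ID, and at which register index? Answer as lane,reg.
r:3=>grp=3,rB=0  c:7=>cB=0,tig=3,lo=1
L=3*4+3=15  i=0*4+0*2+1=1

15,1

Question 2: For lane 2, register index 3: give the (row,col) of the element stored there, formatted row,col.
L=2=>grp=2>>2=0, tig=2&3=2
[3]=>row 0+8=8  col 2·2+1+0=5

8,5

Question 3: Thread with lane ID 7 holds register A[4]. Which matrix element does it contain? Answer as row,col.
1,14

lane 7: grp=1 (7/4), tig=3 (7%4)
i=4: r=1+0=1, c=3*2+0+8=14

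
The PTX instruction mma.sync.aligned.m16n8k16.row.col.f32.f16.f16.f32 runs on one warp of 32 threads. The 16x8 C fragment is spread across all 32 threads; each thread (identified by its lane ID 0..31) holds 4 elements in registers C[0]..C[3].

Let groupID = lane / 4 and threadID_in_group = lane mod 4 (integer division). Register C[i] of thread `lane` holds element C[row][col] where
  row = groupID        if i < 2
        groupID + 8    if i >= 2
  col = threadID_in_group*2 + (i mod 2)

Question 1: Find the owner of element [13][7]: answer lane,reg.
23,3

r: 13->gid=5,r8=1  c: 7->tid=3,i&1=1
L=5*4+3=23  i=1*2+1=3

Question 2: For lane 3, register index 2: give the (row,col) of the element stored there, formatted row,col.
8,6

3: gr=0,th=3
[2] (0+8,3*2+0) = (8,6)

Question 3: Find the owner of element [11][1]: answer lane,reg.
r: 11->gid=3,r8=1  c: 1->tid=0,i&1=1
L=3*4+0=12  i=1*2+1=3

12,3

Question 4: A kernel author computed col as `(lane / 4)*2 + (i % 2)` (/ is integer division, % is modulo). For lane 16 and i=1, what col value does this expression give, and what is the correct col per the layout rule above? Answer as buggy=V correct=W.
buggy=9 correct=1

`(lane / 4)*2 + (i % 2)`[16,1]->9
L=16->gid=16>>2=4, tid=16&3=0
[1]->row 4+0=4  col 0·2+1=1
col: 9 vs 1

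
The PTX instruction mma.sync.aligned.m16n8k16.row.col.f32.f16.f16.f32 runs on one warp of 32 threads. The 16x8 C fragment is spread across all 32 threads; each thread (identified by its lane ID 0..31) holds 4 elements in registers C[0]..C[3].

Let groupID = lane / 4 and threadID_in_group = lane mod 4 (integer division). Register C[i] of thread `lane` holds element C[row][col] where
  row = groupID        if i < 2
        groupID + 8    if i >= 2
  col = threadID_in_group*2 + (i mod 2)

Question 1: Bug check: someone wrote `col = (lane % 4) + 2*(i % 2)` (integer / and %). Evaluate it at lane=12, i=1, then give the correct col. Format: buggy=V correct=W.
buggy=2 correct=1

`(lane % 4) + 2*(i % 2)`[12,1]→2
lane 12: G=3 (12/4), T=0 (12%4)
i=1: r=3+0=3, c=0*2+1=1
col: 2 vs 1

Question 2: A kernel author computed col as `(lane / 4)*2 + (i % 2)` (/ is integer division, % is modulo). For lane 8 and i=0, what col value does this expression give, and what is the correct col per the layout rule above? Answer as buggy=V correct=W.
buggy=4 correct=0

`(lane / 4)*2 + (i % 2)`[8,0]=>4
lane 8: grp=2 (8/4), tig=0 (8%4)
i=0: r=2+0=2, c=0*2+0=0
col: 4 vs 0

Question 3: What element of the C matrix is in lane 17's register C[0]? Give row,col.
17: gid=4,tid=1
[0] (4+0,1*2+0) = (4,2)

4,2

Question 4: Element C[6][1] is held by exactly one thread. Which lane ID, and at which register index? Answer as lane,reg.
r=6→G=6,rhi=0  c=1→T=0,p=1
L=6*4+0=24  i=0*2+1=1

24,1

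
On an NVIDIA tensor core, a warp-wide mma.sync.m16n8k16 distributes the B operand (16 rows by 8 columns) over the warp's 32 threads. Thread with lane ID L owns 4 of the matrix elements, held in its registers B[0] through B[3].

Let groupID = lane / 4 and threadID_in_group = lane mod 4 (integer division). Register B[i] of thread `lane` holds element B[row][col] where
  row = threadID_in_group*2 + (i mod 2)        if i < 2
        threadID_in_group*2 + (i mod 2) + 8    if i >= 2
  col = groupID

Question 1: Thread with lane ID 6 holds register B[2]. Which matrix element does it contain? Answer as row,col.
6: gr=1,th=2
[2] (2*2+0+8,1) = (12,1)

12,1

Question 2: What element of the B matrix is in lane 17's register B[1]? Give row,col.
3,4

lane 17->17/4=4, 17 mod 4=1
i=1  r:2·1+1+0->3  c:4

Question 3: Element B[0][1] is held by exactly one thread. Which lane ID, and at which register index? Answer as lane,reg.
c=1⇒gr=1  r=0⇒Rb=0,th=0,odd=0
L=1*4+0=4  i=0*2+0=0

4,0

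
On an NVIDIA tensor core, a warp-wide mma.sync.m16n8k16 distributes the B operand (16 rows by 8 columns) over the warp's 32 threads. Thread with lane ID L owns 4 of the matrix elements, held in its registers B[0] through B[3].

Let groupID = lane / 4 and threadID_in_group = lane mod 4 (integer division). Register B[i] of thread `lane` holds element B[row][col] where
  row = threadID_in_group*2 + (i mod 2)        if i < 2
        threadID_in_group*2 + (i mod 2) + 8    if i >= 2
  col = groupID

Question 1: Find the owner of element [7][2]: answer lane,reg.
11,1

c: 2->gid=2  r: 7->r8=0,tid=3,i&1=1
L=2*4+3=11  i=0*2+1=1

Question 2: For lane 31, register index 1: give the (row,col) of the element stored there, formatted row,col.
lane 31=>31/4=7, 31 mod 4=3
i=1  r:2·3+1+0=>7  c:7

7,7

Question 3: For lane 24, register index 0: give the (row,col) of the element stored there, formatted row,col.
24: grp=6,tig=0
[0] (0*2+0+0,6) = (0,6)

0,6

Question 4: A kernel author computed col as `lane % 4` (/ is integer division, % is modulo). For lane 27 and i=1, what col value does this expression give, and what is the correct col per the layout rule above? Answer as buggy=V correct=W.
`lane % 4`[27,1]=>3
lane 27=>27/4=6, 27 mod 4=3
i=1  r:2·3+1+0=>7  c:6
col: 3 vs 6

buggy=3 correct=6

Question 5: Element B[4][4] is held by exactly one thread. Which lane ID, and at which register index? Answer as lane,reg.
c:4=>grp=4  r:4=>rB=0,tig=2,lo=0
L=4*4+2=18  i=0*2+0=0

18,0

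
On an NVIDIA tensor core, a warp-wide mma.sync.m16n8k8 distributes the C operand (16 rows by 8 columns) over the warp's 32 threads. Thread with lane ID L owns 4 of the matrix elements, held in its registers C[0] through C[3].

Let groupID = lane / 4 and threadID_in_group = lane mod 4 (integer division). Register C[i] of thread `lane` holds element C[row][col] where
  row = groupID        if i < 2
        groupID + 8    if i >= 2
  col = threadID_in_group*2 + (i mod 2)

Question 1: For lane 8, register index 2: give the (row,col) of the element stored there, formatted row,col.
lane 8: G=2 (8/4), T=0 (8%4)
i=2: r=2+8=10, c=0*2+0=0

10,0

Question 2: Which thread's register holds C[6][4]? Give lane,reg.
26,0

r:6=>grp=6,rB=0  c:4=>tig=2,lo=0
L=6*4+2=26  i=0*2+0=0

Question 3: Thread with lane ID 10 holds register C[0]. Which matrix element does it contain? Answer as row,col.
2,4

lane 10: G=2 (10/4), T=2 (10%4)
i=0: r=2+0=2, c=2*2+0=4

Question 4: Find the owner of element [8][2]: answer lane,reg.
1,2

r=8→G=0,rhi=1  c=2→T=1,p=0
L=0*4+1=1  i=1*2+0=2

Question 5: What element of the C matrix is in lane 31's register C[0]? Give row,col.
L=31⇒gr=31>>2=7, th=31&3=3
[0]⇒row 7+0=7  col 3·2+0=6

7,6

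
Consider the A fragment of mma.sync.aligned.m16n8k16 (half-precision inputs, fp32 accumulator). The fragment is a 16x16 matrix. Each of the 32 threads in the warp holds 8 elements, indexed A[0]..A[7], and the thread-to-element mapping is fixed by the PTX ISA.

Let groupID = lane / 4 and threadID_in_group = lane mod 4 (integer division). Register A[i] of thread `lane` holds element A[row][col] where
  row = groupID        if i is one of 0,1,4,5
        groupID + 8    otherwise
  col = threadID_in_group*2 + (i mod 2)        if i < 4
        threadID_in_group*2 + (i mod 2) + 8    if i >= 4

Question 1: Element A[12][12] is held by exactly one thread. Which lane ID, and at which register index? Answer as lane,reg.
r=12⇒gr=4,Rb=1  c=12⇒Cb=1,th=2,odd=0
L=4*4+2=18  i=1*4+1*2+0=6

18,6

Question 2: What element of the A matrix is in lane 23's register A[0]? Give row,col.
5,6

lane 23: g=5 (23/4), t=3 (23%4)
i=0: r=5+0=5, c=3*2+0+0=6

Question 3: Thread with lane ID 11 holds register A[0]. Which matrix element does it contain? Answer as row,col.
11: g=2,t=3
[0] (2+0,3*2+0+0) = (2,6)

2,6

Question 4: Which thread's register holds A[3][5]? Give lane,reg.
r: 3->gid=3,r8=0  c: 5->c8=0,tid=2,i&1=1
L=3*4+2=14  i=0*4+0*2+1=1

14,1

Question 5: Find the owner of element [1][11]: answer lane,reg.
r=1->g=1,rb=0  c=11->cb=1,t=1,b0=1
L=1*4+1=5  i=1*4+0*2+1=5

5,5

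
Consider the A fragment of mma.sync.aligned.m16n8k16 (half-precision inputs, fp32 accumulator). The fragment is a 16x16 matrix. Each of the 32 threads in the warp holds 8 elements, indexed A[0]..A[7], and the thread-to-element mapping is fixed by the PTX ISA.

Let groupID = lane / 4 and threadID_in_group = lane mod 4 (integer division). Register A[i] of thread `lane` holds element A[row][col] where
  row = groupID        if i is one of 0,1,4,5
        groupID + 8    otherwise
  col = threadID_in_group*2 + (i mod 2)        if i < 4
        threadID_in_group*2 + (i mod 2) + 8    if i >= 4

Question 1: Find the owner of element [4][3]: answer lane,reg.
17,1

r: 4->gid=4,r8=0  c: 3->c8=0,tid=1,i&1=1
L=4*4+1=17  i=0*4+0*2+1=1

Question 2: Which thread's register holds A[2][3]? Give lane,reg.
r=2⇒gr=2,Rb=0  c=3⇒Cb=0,th=1,odd=1
L=2*4+1=9  i=0*4+0*2+1=1

9,1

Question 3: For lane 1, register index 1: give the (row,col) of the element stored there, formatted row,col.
0,3

1: g=0,t=1
[1] (0+0,1*2+1+0) = (0,3)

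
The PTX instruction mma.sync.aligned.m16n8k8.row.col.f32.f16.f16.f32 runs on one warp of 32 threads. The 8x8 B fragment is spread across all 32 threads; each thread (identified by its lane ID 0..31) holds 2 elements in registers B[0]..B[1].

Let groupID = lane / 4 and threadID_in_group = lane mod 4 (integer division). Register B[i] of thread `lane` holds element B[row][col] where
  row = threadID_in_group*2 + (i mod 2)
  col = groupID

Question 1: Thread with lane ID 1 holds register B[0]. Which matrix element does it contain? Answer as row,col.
L=1⇒gr=1>>2=0, th=1&3=1
[0]⇒row 1·2+0=2  col gr=0

2,0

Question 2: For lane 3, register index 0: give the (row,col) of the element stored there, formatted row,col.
3: G=0,T=3
[0] (3*2+0,0) = (6,0)

6,0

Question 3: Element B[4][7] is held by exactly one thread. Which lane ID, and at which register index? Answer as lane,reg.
c=7→G=7  r=4→T=2,p=0
L=7*4+2=30  i=0=0

30,0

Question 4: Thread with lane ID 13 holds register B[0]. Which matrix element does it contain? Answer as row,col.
2,3

lane 13->13/4=3, 13 mod 4=1
i=0  r:2·1+0->2  c:3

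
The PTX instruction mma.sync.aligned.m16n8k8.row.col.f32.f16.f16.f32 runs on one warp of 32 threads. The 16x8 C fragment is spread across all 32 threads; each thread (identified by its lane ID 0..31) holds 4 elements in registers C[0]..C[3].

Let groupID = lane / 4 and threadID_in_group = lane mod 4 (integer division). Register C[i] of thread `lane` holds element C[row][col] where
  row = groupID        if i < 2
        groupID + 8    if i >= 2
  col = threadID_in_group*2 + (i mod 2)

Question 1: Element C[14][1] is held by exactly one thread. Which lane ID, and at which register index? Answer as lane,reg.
r=14→G=6,rhi=1  c=1→T=0,p=1
L=6*4+0=24  i=1*2+1=3

24,3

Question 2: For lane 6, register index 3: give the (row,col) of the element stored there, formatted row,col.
L=6=>grp=6>>2=1, tig=6&3=2
[3]=>row 1+8=9  col 2·2+1=5

9,5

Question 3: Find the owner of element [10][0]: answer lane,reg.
r=10→G=2,rhi=1  c=0→T=0,p=0
L=2*4+0=8  i=1*2+0=2

8,2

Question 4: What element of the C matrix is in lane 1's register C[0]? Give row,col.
lane 1⇒1/4=0, 1 mod 4=1
i=0  r:0+0⇒0  c:2·1+0⇒2

0,2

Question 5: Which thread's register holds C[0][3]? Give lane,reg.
r=0->g=0,rb=0  c=3->t=1,b0=1
L=0*4+1=1  i=0*2+1=1

1,1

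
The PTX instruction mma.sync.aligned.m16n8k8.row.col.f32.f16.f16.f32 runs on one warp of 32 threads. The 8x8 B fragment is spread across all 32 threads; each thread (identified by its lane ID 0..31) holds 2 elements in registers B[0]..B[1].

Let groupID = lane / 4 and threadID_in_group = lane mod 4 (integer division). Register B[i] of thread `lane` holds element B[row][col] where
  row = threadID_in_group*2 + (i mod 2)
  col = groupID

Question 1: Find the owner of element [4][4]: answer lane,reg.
18,0

c: 4->gid=4  r: 4->tid=2,i&1=0
L=4*4+2=18  i=0=0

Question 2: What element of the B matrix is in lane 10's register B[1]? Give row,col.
5,2

10: g=2,t=2
[1] (2*2+1,2) = (5,2)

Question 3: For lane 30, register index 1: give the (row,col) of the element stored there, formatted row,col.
5,7

lane 30→30/4=7, 30 mod 4=2
i=1  r:2·2+1→5  c:7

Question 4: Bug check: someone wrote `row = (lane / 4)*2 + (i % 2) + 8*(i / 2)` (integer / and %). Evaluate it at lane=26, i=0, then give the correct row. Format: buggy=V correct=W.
`(lane / 4)*2 + (i % 2) + 8*(i / 2)`[26,0]->12
lane 26->26/4=6, 26 mod 4=2
i=0  r:2·2+0->4  c:6
row: 12 vs 4

buggy=12 correct=4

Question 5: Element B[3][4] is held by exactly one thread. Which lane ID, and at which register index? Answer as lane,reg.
c=4->g=4  r=3->t=1,b0=1
L=4*4+1=17  i=1=1

17,1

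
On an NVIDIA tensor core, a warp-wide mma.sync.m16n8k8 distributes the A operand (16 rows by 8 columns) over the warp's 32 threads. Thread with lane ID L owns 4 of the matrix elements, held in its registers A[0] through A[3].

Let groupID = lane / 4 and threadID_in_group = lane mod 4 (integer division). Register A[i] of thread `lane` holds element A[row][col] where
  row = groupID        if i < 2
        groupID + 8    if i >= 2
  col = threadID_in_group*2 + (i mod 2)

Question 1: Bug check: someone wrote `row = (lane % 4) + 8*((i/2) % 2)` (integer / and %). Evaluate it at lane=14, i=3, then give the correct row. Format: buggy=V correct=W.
buggy=10 correct=11

`(lane % 4) + 8*((i/2) % 2)`[14,3]→10
L=14→G=14>>2=3, T=14&3=2
[3]→row 3+8=11  col 2·2+1=5
row: 10 vs 11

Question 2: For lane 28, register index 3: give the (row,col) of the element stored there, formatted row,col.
15,1

L=28⇒gr=28>>2=7, th=28&3=0
[3]⇒row 7+8=15  col 0·2+1=1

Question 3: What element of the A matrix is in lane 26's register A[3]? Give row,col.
L=26->g=26>>2=6, t=26&3=2
[3]->row 6+8=14  col 2·2+1=5

14,5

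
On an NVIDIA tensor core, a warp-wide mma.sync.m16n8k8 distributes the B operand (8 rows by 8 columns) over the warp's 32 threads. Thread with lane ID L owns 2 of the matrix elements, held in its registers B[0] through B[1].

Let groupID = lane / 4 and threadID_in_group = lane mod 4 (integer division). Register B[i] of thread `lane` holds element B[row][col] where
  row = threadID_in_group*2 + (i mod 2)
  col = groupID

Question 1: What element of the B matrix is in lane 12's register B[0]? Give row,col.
0,3

lane 12→12/4=3, 12 mod 4=0
i=0  r:2·0+0→0  c:3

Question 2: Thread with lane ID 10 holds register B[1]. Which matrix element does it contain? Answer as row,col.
5,2

10: grp=2,tig=2
[1] (2*2+1,2) = (5,2)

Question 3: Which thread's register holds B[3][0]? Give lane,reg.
1,1

c=0->g=0  r=3->t=1,b0=1
L=0*4+1=1  i=1=1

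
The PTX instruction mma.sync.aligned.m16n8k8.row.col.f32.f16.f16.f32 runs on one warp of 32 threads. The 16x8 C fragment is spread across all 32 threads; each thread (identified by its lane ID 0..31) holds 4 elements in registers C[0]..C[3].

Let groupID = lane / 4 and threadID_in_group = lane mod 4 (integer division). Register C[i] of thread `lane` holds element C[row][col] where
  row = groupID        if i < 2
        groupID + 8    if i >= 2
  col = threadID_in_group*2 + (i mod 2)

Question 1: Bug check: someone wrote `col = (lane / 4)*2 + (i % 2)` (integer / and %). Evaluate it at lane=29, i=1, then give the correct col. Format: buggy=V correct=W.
`(lane / 4)*2 + (i % 2)`[29,1]=>15
lane 29: grp=7 (29/4), tig=1 (29%4)
i=1: r=7+0=7, c=1*2+1=3
col: 15 vs 3

buggy=15 correct=3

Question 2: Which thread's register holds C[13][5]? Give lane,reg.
r=13->g=5,rb=1  c=5->t=2,b0=1
L=5*4+2=22  i=1*2+1=3

22,3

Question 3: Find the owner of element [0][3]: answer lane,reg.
1,1

r: 0->gid=0,r8=0  c: 3->tid=1,i&1=1
L=0*4+1=1  i=0*2+1=1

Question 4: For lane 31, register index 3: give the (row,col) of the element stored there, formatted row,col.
15,7

lane 31: g=7 (31/4), t=3 (31%4)
i=3: r=7+8=15, c=3*2+1=7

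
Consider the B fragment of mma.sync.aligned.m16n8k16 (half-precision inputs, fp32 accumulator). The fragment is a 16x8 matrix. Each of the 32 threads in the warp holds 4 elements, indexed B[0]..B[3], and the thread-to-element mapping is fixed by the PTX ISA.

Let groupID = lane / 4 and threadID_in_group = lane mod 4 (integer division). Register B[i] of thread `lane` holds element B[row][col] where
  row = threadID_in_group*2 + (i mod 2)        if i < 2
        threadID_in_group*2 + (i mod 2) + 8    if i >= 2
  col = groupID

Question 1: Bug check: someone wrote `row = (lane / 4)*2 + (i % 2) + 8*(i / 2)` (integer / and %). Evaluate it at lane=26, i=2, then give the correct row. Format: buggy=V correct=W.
buggy=20 correct=12

`(lane / 4)*2 + (i % 2) + 8*(i / 2)`[26,2]→20
26: G=6,T=2
[2] (2*2+0+8,6) = (12,6)
row: 20 vs 12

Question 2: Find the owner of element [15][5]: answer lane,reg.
23,3

c=5→G=5  r=15→rhi=1,T=3,p=1
L=5*4+3=23  i=1*2+1=3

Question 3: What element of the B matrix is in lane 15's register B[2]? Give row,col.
14,3

lane 15->15/4=3, 15 mod 4=3
i=2  r:2·3+0+8->14  c:3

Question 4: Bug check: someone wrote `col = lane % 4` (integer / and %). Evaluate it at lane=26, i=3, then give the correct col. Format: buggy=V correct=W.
buggy=2 correct=6

`lane % 4`[26,3]=>2
26: grp=6,tig=2
[3] (2*2+1+8,6) = (13,6)
col: 2 vs 6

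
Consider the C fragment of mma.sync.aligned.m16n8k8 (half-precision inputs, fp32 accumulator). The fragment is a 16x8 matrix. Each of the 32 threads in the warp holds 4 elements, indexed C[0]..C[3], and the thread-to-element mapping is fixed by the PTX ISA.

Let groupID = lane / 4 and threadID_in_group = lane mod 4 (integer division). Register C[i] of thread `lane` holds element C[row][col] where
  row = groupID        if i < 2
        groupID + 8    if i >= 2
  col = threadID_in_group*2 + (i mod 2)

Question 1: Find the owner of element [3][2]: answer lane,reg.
r=3⇒gr=3,Rb=0  c=2⇒th=1,odd=0
L=3*4+1=13  i=0*2+0=0

13,0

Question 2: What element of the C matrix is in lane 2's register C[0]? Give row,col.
2: g=0,t=2
[0] (0+0,2*2+0) = (0,4)

0,4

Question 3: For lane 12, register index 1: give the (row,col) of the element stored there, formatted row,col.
3,1

12: gr=3,th=0
[1] (3+0,0*2+1) = (3,1)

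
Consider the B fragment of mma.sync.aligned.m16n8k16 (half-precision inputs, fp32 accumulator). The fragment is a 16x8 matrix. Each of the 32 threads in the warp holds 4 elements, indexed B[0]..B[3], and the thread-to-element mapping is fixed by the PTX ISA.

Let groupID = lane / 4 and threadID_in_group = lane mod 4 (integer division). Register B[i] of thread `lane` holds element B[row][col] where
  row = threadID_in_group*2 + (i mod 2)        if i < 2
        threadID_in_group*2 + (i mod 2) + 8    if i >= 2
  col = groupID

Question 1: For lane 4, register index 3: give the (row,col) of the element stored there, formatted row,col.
9,1

lane 4→4/4=1, 4 mod 4=0
i=3  r:2·0+1+8→9  c:1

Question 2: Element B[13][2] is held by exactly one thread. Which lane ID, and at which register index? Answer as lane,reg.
10,3

c:2=>grp=2  r:13=>rB=1,tig=2,lo=1
L=2*4+2=10  i=1*2+1=3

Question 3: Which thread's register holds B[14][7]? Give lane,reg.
31,2

c=7⇒gr=7  r=14⇒Rb=1,th=3,odd=0
L=7*4+3=31  i=1*2+0=2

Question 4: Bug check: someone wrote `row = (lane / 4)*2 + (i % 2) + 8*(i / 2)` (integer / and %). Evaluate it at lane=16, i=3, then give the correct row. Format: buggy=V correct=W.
buggy=17 correct=9

`(lane / 4)*2 + (i % 2) + 8*(i / 2)`[16,3]→17
16: G=4,T=0
[3] (0*2+1+8,4) = (9,4)
row: 17 vs 9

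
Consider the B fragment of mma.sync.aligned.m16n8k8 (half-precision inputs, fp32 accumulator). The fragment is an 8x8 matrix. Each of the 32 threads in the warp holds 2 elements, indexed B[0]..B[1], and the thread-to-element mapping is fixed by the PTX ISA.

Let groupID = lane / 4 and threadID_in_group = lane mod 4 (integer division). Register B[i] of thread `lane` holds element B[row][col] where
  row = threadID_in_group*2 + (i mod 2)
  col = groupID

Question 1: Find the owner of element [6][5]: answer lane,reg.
c=5⇒gr=5  r=6⇒th=3,odd=0
L=5*4+3=23  i=0=0

23,0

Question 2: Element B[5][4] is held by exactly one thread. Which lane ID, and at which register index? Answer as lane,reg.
c=4→G=4  r=5→T=2,p=1
L=4*4+2=18  i=1=1

18,1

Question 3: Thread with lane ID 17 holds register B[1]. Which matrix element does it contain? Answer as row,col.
17: G=4,T=1
[1] (1*2+1,4) = (3,4)

3,4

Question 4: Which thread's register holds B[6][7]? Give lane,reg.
c=7⇒gr=7  r=6⇒th=3,odd=0
L=7*4+3=31  i=0=0

31,0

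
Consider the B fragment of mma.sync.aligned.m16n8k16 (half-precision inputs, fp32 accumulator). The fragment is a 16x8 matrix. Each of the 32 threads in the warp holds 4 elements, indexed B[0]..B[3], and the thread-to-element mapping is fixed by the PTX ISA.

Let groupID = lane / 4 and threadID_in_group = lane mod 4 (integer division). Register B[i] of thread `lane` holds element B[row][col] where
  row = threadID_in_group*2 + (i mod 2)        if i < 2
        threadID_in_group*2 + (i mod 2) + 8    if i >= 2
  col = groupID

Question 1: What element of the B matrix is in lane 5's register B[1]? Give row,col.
5: grp=1,tig=1
[1] (1*2+1+0,1) = (3,1)

3,1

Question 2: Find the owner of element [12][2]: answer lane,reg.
c:2=>grp=2  r:12=>rB=1,tig=2,lo=0
L=2*4+2=10  i=1*2+0=2

10,2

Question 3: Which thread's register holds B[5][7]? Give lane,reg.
30,1

c: 7->gid=7  r: 5->r8=0,tid=2,i&1=1
L=7*4+2=30  i=0*2+1=1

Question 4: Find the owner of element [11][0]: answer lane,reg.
1,3

c=0⇒gr=0  r=11⇒Rb=1,th=1,odd=1
L=0*4+1=1  i=1*2+1=3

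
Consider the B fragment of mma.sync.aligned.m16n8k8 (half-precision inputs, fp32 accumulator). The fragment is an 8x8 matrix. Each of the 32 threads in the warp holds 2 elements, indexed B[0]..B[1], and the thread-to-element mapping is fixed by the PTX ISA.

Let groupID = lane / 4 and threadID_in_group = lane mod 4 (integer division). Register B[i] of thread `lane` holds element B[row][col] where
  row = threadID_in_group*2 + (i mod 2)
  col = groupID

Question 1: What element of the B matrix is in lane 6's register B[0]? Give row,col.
L=6=>grp=6>>2=1, tig=6&3=2
[0]=>row 2·2+0=4  col grp=1

4,1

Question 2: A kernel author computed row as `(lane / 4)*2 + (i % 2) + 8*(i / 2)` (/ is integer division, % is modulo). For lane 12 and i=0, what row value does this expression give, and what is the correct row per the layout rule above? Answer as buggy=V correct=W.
`(lane / 4)*2 + (i % 2) + 8*(i / 2)`[12,0]⇒6
L=12⇒gr=12>>2=3, th=12&3=0
[0]⇒row 0·2+0=0  col gr=3
row: 6 vs 0

buggy=6 correct=0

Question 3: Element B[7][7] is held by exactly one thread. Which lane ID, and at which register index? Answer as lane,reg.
31,1

c=7⇒gr=7  r=7⇒th=3,odd=1
L=7*4+3=31  i=1=1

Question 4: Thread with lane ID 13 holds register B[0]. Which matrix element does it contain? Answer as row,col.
13: G=3,T=1
[0] (1*2+0,3) = (2,3)

2,3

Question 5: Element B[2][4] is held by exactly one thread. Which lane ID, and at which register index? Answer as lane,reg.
c: 4->gid=4  r: 2->tid=1,i&1=0
L=4*4+1=17  i=0=0

17,0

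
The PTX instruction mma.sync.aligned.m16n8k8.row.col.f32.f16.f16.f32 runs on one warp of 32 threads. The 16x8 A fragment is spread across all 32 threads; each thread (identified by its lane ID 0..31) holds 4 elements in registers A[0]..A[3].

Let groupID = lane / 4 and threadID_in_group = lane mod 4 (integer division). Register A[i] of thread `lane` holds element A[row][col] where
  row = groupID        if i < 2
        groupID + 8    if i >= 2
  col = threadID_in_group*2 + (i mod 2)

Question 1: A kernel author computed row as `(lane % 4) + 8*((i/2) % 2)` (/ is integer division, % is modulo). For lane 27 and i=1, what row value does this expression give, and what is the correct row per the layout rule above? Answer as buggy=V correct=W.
`(lane % 4) + 8*((i/2) % 2)`[27,1]→3
lane 27→27/4=6, 27 mod 4=3
i=1  r:6+0→6  c:2·3+1→7
row: 3 vs 6

buggy=3 correct=6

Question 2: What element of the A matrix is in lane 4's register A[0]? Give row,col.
lane 4: gr=1 (4/4), th=0 (4%4)
i=0: r=1+0=1, c=0*2+0=0

1,0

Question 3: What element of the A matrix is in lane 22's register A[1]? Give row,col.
22: g=5,t=2
[1] (5+0,2*2+1) = (5,5)

5,5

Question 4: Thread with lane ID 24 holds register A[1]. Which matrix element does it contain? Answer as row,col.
lane 24->24/4=6, 24 mod 4=0
i=1  r:6+0->6  c:2·0+1->1

6,1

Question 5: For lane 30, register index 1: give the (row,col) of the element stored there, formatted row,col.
lane 30=>30/4=7, 30 mod 4=2
i=1  r:7+0=>7  c:2·2+1=>5

7,5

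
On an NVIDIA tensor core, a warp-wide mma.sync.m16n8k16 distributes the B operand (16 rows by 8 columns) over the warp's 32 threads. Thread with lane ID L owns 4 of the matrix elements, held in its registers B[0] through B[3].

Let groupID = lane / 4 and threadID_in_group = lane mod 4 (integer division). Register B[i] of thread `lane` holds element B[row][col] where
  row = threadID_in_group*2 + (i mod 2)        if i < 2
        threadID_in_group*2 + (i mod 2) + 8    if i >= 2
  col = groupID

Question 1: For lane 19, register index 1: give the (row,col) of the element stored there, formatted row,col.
7,4

lane 19=>19/4=4, 19 mod 4=3
i=1  r:2·3+1+0=>7  c:4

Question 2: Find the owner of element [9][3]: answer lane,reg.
12,3

c=3→G=3  r=9→rhi=1,T=0,p=1
L=3*4+0=12  i=1*2+1=3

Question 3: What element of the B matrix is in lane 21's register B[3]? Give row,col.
11,5

21: G=5,T=1
[3] (1*2+1+8,5) = (11,5)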